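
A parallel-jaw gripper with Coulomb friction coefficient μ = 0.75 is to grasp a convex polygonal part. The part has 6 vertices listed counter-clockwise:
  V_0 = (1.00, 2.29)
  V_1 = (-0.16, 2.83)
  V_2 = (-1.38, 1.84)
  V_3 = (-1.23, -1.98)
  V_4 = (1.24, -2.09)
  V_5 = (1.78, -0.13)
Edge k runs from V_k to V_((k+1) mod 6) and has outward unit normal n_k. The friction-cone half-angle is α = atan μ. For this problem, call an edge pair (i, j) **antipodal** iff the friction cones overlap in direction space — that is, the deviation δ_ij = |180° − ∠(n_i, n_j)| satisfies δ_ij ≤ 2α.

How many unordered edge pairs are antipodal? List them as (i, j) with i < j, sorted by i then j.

α = atan 0.75 = 36.87°;  2α = 73.74°
n_0 = (+0.4220, +0.9066)
n_1 = (-0.6301, +0.7765)
n_2 = (-0.9992, -0.0392)
n_3 = (-0.0445, -0.9990)
n_4 = (+0.9641, -0.2656)
n_5 = (+0.9518, +0.3068)
  (0,1): δ = 115.98°  ·
  (0,2): δ = 62.79°  ✓
  (0,3): δ = 22.41°  ✓
  (0,4): δ = 99.56°  ·
  (0,5): δ = 132.83°  ·
  (1,2): δ = 126.81°  ·
  (1,3): δ = 41.61°  ✓
  (1,4): δ = 35.54°  ✓
  (1,5): δ = 68.81°  ✓
  (2,3): δ = 94.80°  ·
  (2,4): δ = 17.65°  ✓
  (2,5): δ = 15.62°  ✓
  (3,4): δ = 102.85°  ·
  (3,5): δ = 69.59°  ✓
  (4,5): δ = 146.73°  ·
antipodal pairs: 8

count = 8; pairs: (0,2), (0,3), (1,3), (1,4), (1,5), (2,4), (2,5), (3,5)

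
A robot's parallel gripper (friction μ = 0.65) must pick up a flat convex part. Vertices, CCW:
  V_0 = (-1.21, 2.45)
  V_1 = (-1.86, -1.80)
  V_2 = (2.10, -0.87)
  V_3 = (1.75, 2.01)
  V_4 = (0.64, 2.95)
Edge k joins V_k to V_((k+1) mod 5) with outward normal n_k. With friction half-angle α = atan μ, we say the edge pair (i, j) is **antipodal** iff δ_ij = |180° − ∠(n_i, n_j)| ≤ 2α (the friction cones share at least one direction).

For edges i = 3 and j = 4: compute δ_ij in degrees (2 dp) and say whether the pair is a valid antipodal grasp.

δ = 124.62°, invalid

α = atan 0.65 = 33.02°;  2α = 66.05°
edge 3: e_3 = (-1.11, +0.94);  n_3 = (+0.6463, +0.7631)
edge 4: e_4 = (-1.85, -0.50);  n_4 = (-0.2609, +0.9654)
∠(n_3, n_4) = 55.38°
δ = |180° − 55.38°| = 124.62°
124.62° > 2α = 66.05°  →  invalid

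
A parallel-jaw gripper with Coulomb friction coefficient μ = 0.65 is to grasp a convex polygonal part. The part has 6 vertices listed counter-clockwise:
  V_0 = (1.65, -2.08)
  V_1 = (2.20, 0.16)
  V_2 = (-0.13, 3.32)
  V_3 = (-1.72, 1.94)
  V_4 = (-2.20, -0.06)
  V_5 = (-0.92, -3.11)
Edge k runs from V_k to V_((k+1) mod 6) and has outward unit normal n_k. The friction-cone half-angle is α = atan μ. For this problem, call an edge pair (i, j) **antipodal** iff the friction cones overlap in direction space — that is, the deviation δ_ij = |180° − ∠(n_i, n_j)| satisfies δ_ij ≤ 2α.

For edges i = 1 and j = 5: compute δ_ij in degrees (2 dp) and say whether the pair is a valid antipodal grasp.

δ = 75.44°, invalid

α = atan 0.65 = 33.02°;  2α = 66.05°
edge 1: e_1 = (-2.33, +3.16);  n_1 = (+0.8049, +0.5935)
edge 5: e_5 = (+2.57, +1.03);  n_5 = (+0.3720, -0.9282)
∠(n_1, n_5) = 104.56°
δ = |180° − 104.56°| = 75.44°
75.44° > 2α = 66.05°  →  invalid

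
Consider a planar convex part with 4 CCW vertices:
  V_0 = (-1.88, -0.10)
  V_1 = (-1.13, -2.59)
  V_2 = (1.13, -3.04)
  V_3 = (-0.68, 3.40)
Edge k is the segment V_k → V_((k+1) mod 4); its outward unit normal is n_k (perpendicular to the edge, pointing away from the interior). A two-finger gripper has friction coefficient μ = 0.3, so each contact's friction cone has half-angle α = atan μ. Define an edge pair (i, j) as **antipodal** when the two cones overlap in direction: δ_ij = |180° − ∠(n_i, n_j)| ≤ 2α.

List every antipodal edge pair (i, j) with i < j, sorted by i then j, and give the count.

count = 1; pairs: (0,2)

α = atan 0.3 = 16.70°;  2α = 33.40°
n_0 = (-0.9575, -0.2884)
n_1 = (-0.1953, -0.9807)
n_2 = (+0.9627, +0.2706)
n_3 = (-0.9459, +0.3243)
  (0,1): δ = 118.02°  ·
  (0,2): δ = 1.06°  ✓
  (0,3): δ = 144.31°  ·
  (1,2): δ = 63.04°  ·
  (1,3): δ = 82.34°  ·
  (2,3): δ = 34.62°  ·
antipodal pairs: 1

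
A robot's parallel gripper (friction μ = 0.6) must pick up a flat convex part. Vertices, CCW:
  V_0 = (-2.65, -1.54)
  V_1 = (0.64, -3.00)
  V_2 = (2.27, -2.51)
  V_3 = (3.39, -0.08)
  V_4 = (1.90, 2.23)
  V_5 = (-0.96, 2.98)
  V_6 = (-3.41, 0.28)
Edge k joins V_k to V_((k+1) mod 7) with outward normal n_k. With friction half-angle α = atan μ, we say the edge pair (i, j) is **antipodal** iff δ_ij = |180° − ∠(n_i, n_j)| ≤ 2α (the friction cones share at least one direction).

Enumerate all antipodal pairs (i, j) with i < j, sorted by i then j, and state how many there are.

count = 8; pairs: (0,3), (0,4), (1,4), (1,5), (2,5), (2,6), (3,6), (4,6)

α = atan 0.6 = 30.96°;  2α = 61.93°
n_0 = (-0.4056, -0.9140)
n_1 = (+0.2879, -0.9577)
n_2 = (+0.9082, -0.4186)
n_3 = (+0.8404, +0.5420)
n_4 = (+0.2537, +0.9673)
n_5 = (-0.7406, +0.6720)
n_6 = (-0.9228, -0.3853)
  (0,1): δ = 139.34°  ·
  (0,2): δ = 90.82°  ·
  (0,3): δ = 33.25°  ✓
  (0,4): δ = 9.24°  ✓
  (0,5): δ = 71.71°  ·
  (0,6): δ = 136.59°  ·
  (1,2): δ = 131.48°  ·
  (1,3): δ = 73.91°  ·
  (1,4): δ = 31.43°  ✓
  (1,5): δ = 31.05°  ✓
  (1,6): δ = 95.93°  ·
  (2,3): δ = 122.43°  ·
  (2,4): δ = 79.95°  ·
  (2,5): δ = 17.48°  ✓
  (2,6): δ = 47.41°  ✓
  (3,4): δ = 137.52°  ·
  (3,5): δ = 75.04°  ·
  (3,6): δ = 10.16°  ✓
  (4,5): δ = 117.53°  ·
  (4,6): δ = 52.64°  ✓
  (5,6): δ = 115.11°  ·
antipodal pairs: 8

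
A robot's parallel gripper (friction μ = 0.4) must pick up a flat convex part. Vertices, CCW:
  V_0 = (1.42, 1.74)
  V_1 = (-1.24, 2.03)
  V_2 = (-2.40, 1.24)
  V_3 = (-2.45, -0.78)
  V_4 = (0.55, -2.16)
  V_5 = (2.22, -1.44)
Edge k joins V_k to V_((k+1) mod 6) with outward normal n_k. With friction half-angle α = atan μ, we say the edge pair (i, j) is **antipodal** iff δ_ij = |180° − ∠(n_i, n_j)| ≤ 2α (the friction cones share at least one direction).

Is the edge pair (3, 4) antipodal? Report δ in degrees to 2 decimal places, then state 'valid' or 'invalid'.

α = atan 0.4 = 21.80°;  2α = 43.60°
edge 3: e_3 = (+3.00, -1.38);  n_3 = (-0.4179, -0.9085)
edge 4: e_4 = (+1.67, +0.72);  n_4 = (+0.3959, -0.9183)
∠(n_3, n_4) = 48.03°
δ = |180° − 48.03°| = 131.97°
131.97° > 2α = 43.60°  →  invalid

δ = 131.97°, invalid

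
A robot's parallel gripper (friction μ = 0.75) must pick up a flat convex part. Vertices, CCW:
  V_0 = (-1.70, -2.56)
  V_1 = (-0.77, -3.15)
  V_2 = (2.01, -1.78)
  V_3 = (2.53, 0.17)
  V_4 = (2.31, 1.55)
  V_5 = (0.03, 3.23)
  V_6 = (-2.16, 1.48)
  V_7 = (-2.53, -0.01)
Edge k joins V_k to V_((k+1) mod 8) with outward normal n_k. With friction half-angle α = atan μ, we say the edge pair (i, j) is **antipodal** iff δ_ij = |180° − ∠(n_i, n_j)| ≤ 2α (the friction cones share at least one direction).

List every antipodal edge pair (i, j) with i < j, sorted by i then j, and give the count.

count = 15; pairs: (0,2), (0,3), (0,4), (0,5), (1,4), (1,5), (1,6), (2,5), (2,6), (2,7), (3,5), (3,6), (3,7), (4,6), (4,7)

α = atan 0.75 = 36.87°;  2α = 73.74°
n_0 = (-0.5357, -0.8444)
n_1 = (+0.4420, -0.8970)
n_2 = (+0.9662, -0.2577)
n_3 = (+0.9875, +0.1574)
n_4 = (+0.5932, +0.8051)
n_5 = (-0.6243, +0.7812)
n_6 = (-0.9705, +0.2410)
n_7 = (-0.9509, -0.3095)
  (0,1): δ = 121.37°  ·
  (0,2): δ = 72.54°  ✓
  (0,3): δ = 48.55°  ✓
  (0,4): δ = 3.99°  ✓
  (0,5): δ = 71.02°  ✓
  (0,6): δ = 108.45°  ·
  (0,7): δ = 140.42°  ·
  (1,2): δ = 131.17°  ·
  (1,3): δ = 107.18°  ·
  (1,4): δ = 62.62°  ✓
  (1,5): δ = 12.39°  ✓
  (1,6): δ = 49.82°  ✓
  (1,7): δ = 81.80°  ·
  (2,3): δ = 156.01°  ·
  (2,4): δ = 111.45°  ·
  (2,5): δ = 36.44°  ✓
  (2,6): δ = 0.99°  ✓
  (2,7): δ = 32.96°  ✓
  (3,4): δ = 135.44°  ·
  (3,5): δ = 60.43°  ✓
  (3,6): δ = 23.00°  ✓
  (3,7): δ = 8.97°  ✓
  (4,5): δ = 104.99°  ·
  (4,6): δ = 67.56°  ✓
  (4,7): δ = 35.59°  ✓
  (5,6): δ = 142.57°  ·
  (5,7): δ = 110.60°  ·
  (6,7): δ = 148.02°  ·
antipodal pairs: 15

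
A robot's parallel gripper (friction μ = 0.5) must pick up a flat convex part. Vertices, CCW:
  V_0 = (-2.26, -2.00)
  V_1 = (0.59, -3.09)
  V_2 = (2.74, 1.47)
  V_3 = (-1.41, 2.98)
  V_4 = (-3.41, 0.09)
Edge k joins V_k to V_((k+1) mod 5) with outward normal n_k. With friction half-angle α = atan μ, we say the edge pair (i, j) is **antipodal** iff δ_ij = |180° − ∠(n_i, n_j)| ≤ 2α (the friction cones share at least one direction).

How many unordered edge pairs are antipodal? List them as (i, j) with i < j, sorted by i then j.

count = 3; pairs: (0,2), (1,3), (2,4)

α = atan 0.5 = 26.57°;  2α = 53.13°
n_0 = (-0.3572, -0.9340)
n_1 = (+0.9045, -0.4265)
n_2 = (+0.3419, +0.9397)
n_3 = (-0.8223, +0.5691)
n_4 = (-0.8761, -0.4821)
  (0,1): δ = 94.31°  ·
  (0,2): δ = 0.94°  ✓
  (0,3): δ = 76.24°  ·
  (0,4): δ = 139.75°  ·
  (1,2): δ = 84.75°  ·
  (1,3): δ = 9.44°  ✓
  (1,4): δ = 54.06°  ·
  (2,3): δ = 104.69°  ·
  (2,4): δ = 41.18°  ✓
  (3,4): δ = 116.49°  ·
antipodal pairs: 3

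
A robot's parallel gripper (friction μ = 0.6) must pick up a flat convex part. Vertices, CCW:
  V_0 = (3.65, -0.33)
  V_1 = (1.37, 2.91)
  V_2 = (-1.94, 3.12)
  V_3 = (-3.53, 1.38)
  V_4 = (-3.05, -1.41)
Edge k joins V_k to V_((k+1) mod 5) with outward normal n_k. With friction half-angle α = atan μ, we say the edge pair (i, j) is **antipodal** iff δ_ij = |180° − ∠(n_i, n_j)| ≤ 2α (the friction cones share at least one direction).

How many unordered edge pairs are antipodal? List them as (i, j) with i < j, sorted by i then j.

α = atan 0.6 = 30.96°;  2α = 61.93°
n_0 = (+0.8178, +0.5755)
n_1 = (+0.0633, +0.9980)
n_2 = (-0.7382, +0.6746)
n_3 = (-0.9855, -0.1696)
n_4 = (+0.1591, -0.9873)
  (0,1): δ = 128.76°  ·
  (0,2): δ = 77.56°  ·
  (0,3): δ = 25.37°  ✓
  (0,4): δ = 64.02°  ·
  (1,2): δ = 128.79°  ·
  (1,3): δ = 76.61°  ·
  (1,4): δ = 12.79°  ✓
  (2,3): δ = 127.82°  ·
  (2,4): δ = 38.42°  ✓
  (3,4): δ = 90.60°  ·
antipodal pairs: 3

count = 3; pairs: (0,3), (1,4), (2,4)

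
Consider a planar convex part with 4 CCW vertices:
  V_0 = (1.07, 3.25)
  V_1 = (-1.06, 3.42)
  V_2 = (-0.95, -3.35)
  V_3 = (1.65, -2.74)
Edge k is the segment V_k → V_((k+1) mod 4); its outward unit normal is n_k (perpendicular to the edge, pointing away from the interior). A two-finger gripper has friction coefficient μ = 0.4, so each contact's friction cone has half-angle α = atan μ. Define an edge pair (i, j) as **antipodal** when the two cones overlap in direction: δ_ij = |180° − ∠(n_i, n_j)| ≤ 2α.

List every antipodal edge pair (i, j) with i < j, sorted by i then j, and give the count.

α = atan 0.4 = 21.80°;  2α = 43.60°
n_0 = (+0.0796, +0.9968)
n_1 = (-0.9999, -0.0162)
n_2 = (+0.2284, -0.9736)
n_3 = (+0.9953, +0.0964)
  (0,1): δ = 84.51°  ·
  (0,2): δ = 17.77°  ✓
  (0,3): δ = 100.09°  ·
  (1,2): δ = 77.73°  ·
  (1,3): δ = 4.60°  ✓
  (2,3): δ = 97.67°  ·
antipodal pairs: 2

count = 2; pairs: (0,2), (1,3)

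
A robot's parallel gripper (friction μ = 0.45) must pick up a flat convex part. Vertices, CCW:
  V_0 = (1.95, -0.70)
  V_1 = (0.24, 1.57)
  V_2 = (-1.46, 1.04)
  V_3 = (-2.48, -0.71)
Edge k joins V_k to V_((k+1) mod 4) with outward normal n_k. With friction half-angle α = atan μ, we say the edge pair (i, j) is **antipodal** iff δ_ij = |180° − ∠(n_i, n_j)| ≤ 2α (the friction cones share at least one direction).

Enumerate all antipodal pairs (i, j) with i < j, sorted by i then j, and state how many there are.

α = atan 0.45 = 24.23°;  2α = 48.46°
n_0 = (+0.7987, +0.6017)
n_1 = (-0.2976, +0.9547)
n_2 = (-0.8640, +0.5036)
n_3 = (+0.0023, -1.0000)
  (0,1): δ = 109.68°  ·
  (0,2): δ = 67.23°  ·
  (0,3): δ = 53.14°  ·
  (1,2): δ = 137.55°  ·
  (1,3): δ = 17.19°  ✓
  (2,3): δ = 59.63°  ·
antipodal pairs: 1

count = 1; pairs: (1,3)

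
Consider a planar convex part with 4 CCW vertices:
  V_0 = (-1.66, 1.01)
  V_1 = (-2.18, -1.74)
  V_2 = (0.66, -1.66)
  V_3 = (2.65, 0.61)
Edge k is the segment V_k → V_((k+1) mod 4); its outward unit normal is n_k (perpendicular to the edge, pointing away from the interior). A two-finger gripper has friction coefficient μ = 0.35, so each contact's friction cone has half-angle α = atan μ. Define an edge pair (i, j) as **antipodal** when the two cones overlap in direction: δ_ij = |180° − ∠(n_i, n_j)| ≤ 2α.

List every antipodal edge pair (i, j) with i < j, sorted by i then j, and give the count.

α = atan 0.35 = 19.29°;  2α = 38.58°
n_0 = (-0.9826, +0.1858)
n_1 = (+0.0282, -0.9996)
n_2 = (+0.7520, -0.6592)
n_3 = (+0.0924, +0.9957)
  (0,1): δ = 77.68°  ·
  (0,2): δ = 30.53°  ✓
  (0,3): δ = 95.41°  ·
  (1,2): δ = 132.85°  ·
  (1,3): δ = 6.92°  ✓
  (2,3): δ = 54.06°  ·
antipodal pairs: 2

count = 2; pairs: (0,2), (1,3)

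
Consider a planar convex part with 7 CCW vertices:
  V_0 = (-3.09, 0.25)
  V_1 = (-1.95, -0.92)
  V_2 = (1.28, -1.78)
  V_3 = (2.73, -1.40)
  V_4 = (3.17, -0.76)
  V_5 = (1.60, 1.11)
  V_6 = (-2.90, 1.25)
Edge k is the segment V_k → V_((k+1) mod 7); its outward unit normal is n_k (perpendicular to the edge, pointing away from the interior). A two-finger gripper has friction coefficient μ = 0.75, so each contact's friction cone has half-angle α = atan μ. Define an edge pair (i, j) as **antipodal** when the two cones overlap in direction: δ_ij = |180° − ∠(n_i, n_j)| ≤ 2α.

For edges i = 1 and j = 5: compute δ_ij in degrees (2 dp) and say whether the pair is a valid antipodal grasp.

δ = 13.13°, valid

α = atan 0.75 = 36.87°;  2α = 73.74°
edge 1: e_1 = (+3.23, -0.86);  n_1 = (-0.2573, -0.9663)
edge 5: e_5 = (-4.50, +0.14);  n_5 = (+0.0311, +0.9995)
∠(n_1, n_5) = 166.87°
δ = |180° − 166.87°| = 13.13°
13.13° ≤ 2α = 73.74°  →  valid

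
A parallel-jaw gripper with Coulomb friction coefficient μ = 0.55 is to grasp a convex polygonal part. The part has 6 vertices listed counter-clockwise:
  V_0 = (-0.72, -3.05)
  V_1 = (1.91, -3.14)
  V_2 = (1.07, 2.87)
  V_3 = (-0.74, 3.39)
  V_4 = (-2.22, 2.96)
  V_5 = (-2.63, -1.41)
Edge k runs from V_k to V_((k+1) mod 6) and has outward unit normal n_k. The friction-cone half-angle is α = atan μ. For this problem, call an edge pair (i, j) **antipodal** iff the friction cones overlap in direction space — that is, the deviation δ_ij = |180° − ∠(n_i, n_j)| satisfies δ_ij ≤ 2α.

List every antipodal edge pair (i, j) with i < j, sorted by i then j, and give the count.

α = atan 0.55 = 28.81°;  2α = 57.62°
n_0 = (-0.0342, -0.9994)
n_1 = (+0.9904, +0.1384)
n_2 = (+0.2761, +0.9611)
n_3 = (-0.2790, +0.9603)
n_4 = (-0.9956, +0.0934)
n_5 = (-0.6514, -0.7587)
  (0,1): δ = 80.08°  ·
  (0,2): δ = 14.07°  ✓
  (0,3): δ = 18.16°  ✓
  (0,4): δ = 86.60°  ·
  (0,5): δ = 141.31°  ·
  (1,2): δ = 113.99°  ·
  (1,3): δ = 81.76°  ·
  (1,4): δ = 13.32°  ✓
  (1,5): δ = 41.39°  ✓
  (2,3): δ = 147.77°  ·
  (2,4): δ = 79.33°  ·
  (2,5): δ = 24.62°  ✓
  (3,4): δ = 111.56°  ·
  (3,5): δ = 56.85°  ✓
  (4,5): δ = 125.29°  ·
antipodal pairs: 6

count = 6; pairs: (0,2), (0,3), (1,4), (1,5), (2,5), (3,5)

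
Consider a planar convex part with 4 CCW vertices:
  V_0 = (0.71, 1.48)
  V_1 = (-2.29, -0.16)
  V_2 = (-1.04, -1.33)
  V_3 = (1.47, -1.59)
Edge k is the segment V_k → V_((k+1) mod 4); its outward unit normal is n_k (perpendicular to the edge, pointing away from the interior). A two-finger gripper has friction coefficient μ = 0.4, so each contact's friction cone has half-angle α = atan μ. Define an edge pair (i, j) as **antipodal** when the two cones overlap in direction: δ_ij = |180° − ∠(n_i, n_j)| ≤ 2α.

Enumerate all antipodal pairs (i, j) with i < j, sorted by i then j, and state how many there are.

α = atan 0.4 = 21.80°;  2α = 43.60°
n_0 = (-0.4797, +0.8774)
n_1 = (-0.6834, -0.7301)
n_2 = (-0.1030, -0.9947)
n_3 = (+0.9707, +0.2403)
  (0,1): δ = 71.77°  ·
  (0,2): δ = 34.58°  ✓
  (0,3): δ = 75.24°  ·
  (1,2): δ = 142.81°  ·
  (1,3): δ = 32.99°  ✓
  (2,3): δ = 70.18°  ·
antipodal pairs: 2

count = 2; pairs: (0,2), (1,3)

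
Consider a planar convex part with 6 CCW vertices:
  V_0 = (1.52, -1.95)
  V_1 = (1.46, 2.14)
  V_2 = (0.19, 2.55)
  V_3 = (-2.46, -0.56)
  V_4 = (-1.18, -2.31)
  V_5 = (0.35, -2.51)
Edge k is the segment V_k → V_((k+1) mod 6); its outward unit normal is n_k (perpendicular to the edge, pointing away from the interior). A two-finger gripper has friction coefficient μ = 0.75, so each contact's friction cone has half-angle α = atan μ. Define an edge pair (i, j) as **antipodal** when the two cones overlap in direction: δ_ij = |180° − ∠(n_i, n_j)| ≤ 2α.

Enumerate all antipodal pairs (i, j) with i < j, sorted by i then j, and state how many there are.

count = 7; pairs: (0,2), (0,3), (1,3), (1,4), (1,5), (2,4), (2,5)

α = atan 0.75 = 36.87°;  2α = 73.74°
n_0 = (+0.9999, +0.0147)
n_1 = (+0.3072, +0.9516)
n_2 = (-0.7612, +0.6486)
n_3 = (-0.8071, -0.5904)
n_4 = (-0.1296, -0.9916)
n_5 = (+0.4317, -0.9020)
  (0,1): δ = 108.73°  ·
  (0,2): δ = 41.27°  ✓
  (0,3): δ = 35.34°  ✓
  (0,4): δ = 81.71°  ·
  (0,5): δ = 114.74°  ·
  (1,2): δ = 112.54°  ·
  (1,3): δ = 35.93°  ✓
  (1,4): δ = 10.44°  ✓
  (1,5): δ = 43.47°  ✓
  (2,3): δ = 103.38°  ·
  (2,4): δ = 57.01°  ✓
  (2,5): δ = 23.99°  ✓
  (3,4): δ = 133.63°  ·
  (3,5): δ = 100.61°  ·
  (4,5): δ = 146.98°  ·
antipodal pairs: 7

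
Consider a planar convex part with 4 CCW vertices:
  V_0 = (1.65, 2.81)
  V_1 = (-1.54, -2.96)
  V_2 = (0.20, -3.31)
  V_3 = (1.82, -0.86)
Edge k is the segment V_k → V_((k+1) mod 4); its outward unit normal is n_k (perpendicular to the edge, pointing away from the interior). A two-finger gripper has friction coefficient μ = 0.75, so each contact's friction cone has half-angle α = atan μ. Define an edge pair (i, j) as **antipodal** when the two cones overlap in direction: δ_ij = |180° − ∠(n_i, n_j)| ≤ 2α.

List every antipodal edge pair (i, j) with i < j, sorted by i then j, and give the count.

α = atan 0.75 = 36.87°;  2α = 73.74°
n_0 = (-0.8752, +0.4838)
n_1 = (-0.1972, -0.9804)
n_2 = (+0.8341, -0.5516)
n_3 = (+0.9989, +0.0463)
  (0,1): δ = 72.44°  ✓
  (0,2): δ = 4.54°  ✓
  (0,3): δ = 31.59°  ✓
  (1,2): δ = 112.10°  ·
  (1,3): δ = 75.97°  ·
  (2,3): δ = 143.87°  ·
antipodal pairs: 3

count = 3; pairs: (0,1), (0,2), (0,3)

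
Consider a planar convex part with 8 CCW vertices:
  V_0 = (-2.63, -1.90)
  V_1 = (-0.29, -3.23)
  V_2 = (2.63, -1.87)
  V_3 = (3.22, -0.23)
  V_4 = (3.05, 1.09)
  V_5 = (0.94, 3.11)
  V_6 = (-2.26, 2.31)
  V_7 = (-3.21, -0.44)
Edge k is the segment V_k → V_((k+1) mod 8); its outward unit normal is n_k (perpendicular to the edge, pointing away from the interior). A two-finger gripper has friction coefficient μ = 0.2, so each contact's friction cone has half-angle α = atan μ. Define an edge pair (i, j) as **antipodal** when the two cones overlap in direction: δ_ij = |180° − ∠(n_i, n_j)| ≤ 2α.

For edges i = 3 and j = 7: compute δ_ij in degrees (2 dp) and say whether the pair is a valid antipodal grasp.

α = atan 0.2 = 11.31°;  2α = 22.62°
edge 3: e_3 = (-0.17, +1.32);  n_3 = (+0.9918, +0.1277)
edge 7: e_7 = (+0.58, -1.46);  n_7 = (-0.9294, -0.3692)
∠(n_3, n_7) = 165.67°
δ = |180° − 165.67°| = 14.33°
14.33° ≤ 2α = 22.62°  →  valid

δ = 14.33°, valid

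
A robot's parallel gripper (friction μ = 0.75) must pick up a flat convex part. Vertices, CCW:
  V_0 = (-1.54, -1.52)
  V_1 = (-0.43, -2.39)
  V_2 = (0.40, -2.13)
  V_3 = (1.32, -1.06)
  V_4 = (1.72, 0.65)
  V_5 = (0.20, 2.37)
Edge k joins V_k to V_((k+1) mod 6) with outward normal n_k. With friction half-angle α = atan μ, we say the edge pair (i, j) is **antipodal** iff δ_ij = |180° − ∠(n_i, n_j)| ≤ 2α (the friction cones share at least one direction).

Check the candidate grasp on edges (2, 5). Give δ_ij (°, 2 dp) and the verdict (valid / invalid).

α = atan 0.75 = 36.87°;  2α = 73.74°
edge 2: e_2 = (+0.92, +1.07);  n_2 = (+0.7583, -0.6520)
edge 5: e_5 = (-1.74, -3.89);  n_5 = (-0.9128, +0.4083)
∠(n_2, n_5) = 163.41°
δ = |180° − 163.41°| = 16.59°
16.59° ≤ 2α = 73.74°  →  valid

δ = 16.59°, valid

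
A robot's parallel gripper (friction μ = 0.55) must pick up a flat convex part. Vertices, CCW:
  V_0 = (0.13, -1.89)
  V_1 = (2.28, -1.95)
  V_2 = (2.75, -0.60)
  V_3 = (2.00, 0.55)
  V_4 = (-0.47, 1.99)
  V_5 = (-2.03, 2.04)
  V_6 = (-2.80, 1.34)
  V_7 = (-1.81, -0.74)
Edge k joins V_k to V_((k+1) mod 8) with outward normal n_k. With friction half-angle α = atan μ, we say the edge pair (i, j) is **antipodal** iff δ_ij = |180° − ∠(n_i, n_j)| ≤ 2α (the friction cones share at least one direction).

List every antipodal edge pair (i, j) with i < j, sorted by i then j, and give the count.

count = 11; pairs: (0,2), (0,3), (0,4), (0,5), (1,5), (1,6), (2,6), (2,7), (3,6), (3,7), (4,7)

α = atan 0.55 = 28.81°;  2α = 57.62°
n_0 = (-0.0279, -0.9996)
n_1 = (+0.9444, -0.3288)
n_2 = (+0.8376, +0.5463)
n_3 = (+0.5037, +0.8639)
n_4 = (+0.0320, +0.9995)
n_5 = (-0.6727, +0.7399)
n_6 = (-0.9029, -0.4298)
n_7 = (-0.5099, -0.8602)
  (0,1): δ = 107.60°  ·
  (0,2): δ = 55.29°  ✓
  (0,3): δ = 28.64°  ✓
  (0,4): δ = 0.24°  ✓
  (0,5): δ = 43.87°  ✓
  (0,6): δ = 117.05°  ·
  (0,7): δ = 150.94°  ·
  (1,2): δ = 127.69°  ·
  (1,3): δ = 101.05°  ·
  (1,4): δ = 72.64°  ·
  (1,5): δ = 28.53°  ✓
  (1,6): δ = 44.65°  ✓
  (1,7): δ = 78.54°  ·
  (2,3): δ = 153.35°  ·
  (2,4): δ = 124.95°  ·
  (2,5): δ = 80.84°  ·
  (2,6): δ = 7.66°  ✓
  (2,7): δ = 26.23°  ✓
  (3,4): δ = 151.59°  ·
  (3,5): δ = 107.48°  ·
  (3,6): δ = 34.31°  ✓
  (3,7): δ = 0.42°  ✓
  (4,5): δ = 135.89°  ·
  (4,6): δ = 62.71°  ·
  (4,7): δ = 28.82°  ✓
  (5,6): δ = 106.82°  ·
  (5,7): δ = 72.93°  ·
  (6,7): δ = 146.11°  ·
antipodal pairs: 11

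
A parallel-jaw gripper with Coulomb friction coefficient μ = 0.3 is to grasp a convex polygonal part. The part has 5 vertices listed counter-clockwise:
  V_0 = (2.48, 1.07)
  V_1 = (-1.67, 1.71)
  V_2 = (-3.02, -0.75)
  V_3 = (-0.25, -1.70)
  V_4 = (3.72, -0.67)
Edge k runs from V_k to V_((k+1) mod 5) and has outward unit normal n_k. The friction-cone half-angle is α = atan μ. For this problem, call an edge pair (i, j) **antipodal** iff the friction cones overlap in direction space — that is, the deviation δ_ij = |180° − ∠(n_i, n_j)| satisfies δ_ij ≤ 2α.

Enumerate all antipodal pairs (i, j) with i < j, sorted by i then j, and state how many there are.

α = atan 0.3 = 16.70°;  2α = 33.40°
n_0 = (+0.1524, +0.9883)
n_1 = (-0.8767, +0.4811)
n_2 = (-0.3244, -0.9459)
n_3 = (+0.2511, -0.9680)
n_4 = (+0.8144, +0.5804)
  (0,1): δ = 109.99°  ·
  (0,2): δ = 10.16°  ✓
  (0,3): δ = 23.31°  ✓
  (0,4): δ = 134.24°  ·
  (1,2): δ = 80.17°  ·
  (1,3): δ = 46.70°  ·
  (1,4): δ = 64.23°  ·
  (2,3): δ = 146.53°  ·
  (2,4): δ = 35.59°  ·
  (3,4): δ = 69.07°  ·
antipodal pairs: 2

count = 2; pairs: (0,2), (0,3)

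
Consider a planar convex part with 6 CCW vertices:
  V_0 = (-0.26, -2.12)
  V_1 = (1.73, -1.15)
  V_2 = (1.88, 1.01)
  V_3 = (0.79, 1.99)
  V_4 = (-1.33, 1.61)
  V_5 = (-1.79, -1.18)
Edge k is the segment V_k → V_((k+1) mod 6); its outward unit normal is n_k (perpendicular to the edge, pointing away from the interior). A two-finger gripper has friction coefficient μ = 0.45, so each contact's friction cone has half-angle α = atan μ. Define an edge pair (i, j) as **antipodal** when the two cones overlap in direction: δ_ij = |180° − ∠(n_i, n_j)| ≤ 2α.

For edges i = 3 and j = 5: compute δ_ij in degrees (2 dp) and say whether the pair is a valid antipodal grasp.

δ = 41.73°, valid

α = atan 0.45 = 24.23°;  2α = 48.46°
edge 3: e_3 = (-2.12, -0.38);  n_3 = (-0.1764, +0.9843)
edge 5: e_5 = (+1.53, -0.94);  n_5 = (-0.5235, -0.8520)
∠(n_3, n_5) = 138.27°
δ = |180° − 138.27°| = 41.73°
41.73° ≤ 2α = 48.46°  →  valid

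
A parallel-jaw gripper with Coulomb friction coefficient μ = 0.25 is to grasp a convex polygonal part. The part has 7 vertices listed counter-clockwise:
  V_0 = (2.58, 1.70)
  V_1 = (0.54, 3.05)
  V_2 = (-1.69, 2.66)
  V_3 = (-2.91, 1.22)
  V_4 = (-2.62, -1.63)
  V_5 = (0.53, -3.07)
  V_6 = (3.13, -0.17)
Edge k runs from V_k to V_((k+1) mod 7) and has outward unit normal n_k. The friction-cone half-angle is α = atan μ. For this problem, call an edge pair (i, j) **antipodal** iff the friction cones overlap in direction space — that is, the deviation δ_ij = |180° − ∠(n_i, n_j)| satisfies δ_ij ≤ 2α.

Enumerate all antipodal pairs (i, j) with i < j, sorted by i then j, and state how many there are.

α = atan 0.25 = 14.04°;  2α = 28.07°
n_0 = (+0.5519, +0.8339)
n_1 = (-0.1723, +0.9850)
n_2 = (-0.7630, +0.6464)
n_3 = (-0.9949, -0.1012)
n_4 = (-0.4158, -0.9095)
n_5 = (+0.7446, -0.6675)
n_6 = (+0.9594, +0.2822)
  (0,1): δ = 136.58°  ·
  (0,2): δ = 96.78°  ·
  (0,3): δ = 50.69°  ·
  (0,4): δ = 8.93°  ✓
  (0,5): δ = 81.62°  ·
  (0,6): δ = 139.88°  ·
  (1,2): δ = 140.19°  ·
  (1,3): δ = 94.11°  ·
  (1,4): δ = 34.49°  ·
  (1,5): δ = 38.20°  ·
  (1,6): δ = 96.47°  ·
  (2,3): δ = 133.92°  ·
  (2,4): δ = 74.30°  ·
  (2,5): δ = 1.61°  ✓
  (2,6): δ = 56.66°  ·
  (3,4): δ = 120.38°  ·
  (3,5): δ = 47.69°  ·
  (3,6): δ = 10.58°  ✓
  (4,5): δ = 107.31°  ·
  (4,6): δ = 49.04°  ·
  (5,6): δ = 121.73°  ·
antipodal pairs: 3

count = 3; pairs: (0,4), (2,5), (3,6)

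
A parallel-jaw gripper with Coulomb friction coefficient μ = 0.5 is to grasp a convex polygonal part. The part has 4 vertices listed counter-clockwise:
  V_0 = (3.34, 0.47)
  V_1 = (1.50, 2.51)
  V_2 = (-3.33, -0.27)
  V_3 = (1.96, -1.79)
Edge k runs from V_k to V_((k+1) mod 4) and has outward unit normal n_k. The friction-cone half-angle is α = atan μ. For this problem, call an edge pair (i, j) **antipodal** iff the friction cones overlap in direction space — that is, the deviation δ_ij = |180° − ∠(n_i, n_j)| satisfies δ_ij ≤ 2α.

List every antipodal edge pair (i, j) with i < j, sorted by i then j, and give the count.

count = 3; pairs: (0,2), (1,2), (1,3)

α = atan 0.5 = 26.57°;  2α = 53.13°
n_0 = (+0.7426, +0.6698)
n_1 = (-0.4988, +0.8667)
n_2 = (-0.2762, -0.9611)
n_3 = (+0.8535, -0.5211)
  (0,1): δ = 102.13°  ·
  (0,2): δ = 31.92°  ✓
  (0,3): δ = 106.54°  ·
  (1,2): δ = 45.95°  ✓
  (1,3): δ = 28.67°  ✓
  (2,3): δ = 105.38°  ·
antipodal pairs: 3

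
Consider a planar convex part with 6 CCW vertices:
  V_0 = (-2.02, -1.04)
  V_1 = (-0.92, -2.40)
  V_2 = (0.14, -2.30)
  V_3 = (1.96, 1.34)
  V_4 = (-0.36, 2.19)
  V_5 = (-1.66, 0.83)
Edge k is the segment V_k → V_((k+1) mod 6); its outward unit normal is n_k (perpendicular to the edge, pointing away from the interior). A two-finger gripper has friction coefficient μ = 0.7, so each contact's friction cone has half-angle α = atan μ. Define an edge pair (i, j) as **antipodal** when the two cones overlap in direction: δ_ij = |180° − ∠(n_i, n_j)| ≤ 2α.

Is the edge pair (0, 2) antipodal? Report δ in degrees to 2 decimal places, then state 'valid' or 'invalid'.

α = atan 0.7 = 34.99°;  2α = 69.98°
edge 0: e_0 = (+1.10, -1.36);  n_0 = (-0.7775, -0.6289)
edge 2: e_2 = (+1.82, +3.64);  n_2 = (+0.8944, -0.4472)
∠(n_0, n_2) = 114.47°
δ = |180° − 114.47°| = 65.53°
65.53° ≤ 2α = 69.98°  →  valid

δ = 65.53°, valid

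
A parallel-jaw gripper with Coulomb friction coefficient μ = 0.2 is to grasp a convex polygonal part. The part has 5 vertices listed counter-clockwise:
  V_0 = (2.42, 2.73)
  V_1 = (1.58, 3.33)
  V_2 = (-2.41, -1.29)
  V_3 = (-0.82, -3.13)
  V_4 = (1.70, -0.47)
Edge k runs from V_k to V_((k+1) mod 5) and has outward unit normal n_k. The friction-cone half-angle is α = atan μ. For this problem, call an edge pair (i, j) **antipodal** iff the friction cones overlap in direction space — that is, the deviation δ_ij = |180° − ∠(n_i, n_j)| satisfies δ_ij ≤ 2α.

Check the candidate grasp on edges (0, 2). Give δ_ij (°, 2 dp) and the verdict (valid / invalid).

α = atan 0.2 = 11.31°;  2α = 22.62°
edge 0: e_0 = (-0.84, +0.60);  n_0 = (+0.5812, +0.8137)
edge 2: e_2 = (+1.59, -1.84);  n_2 = (-0.7566, -0.6538)
∠(n_0, n_2) = 166.37°
δ = |180° − 166.37°| = 13.63°
13.63° ≤ 2α = 22.62°  →  valid

δ = 13.63°, valid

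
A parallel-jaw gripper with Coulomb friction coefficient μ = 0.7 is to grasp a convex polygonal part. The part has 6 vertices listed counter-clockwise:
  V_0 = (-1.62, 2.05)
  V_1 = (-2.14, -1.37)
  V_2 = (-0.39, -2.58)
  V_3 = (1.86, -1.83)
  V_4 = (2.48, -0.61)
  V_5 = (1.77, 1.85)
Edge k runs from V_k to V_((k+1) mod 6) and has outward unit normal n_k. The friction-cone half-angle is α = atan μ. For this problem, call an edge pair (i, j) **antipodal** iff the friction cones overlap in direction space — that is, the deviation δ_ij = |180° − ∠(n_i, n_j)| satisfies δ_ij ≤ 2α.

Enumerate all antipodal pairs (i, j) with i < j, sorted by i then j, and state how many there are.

α = atan 0.7 = 34.99°;  2α = 69.98°
n_0 = (-0.9886, +0.1503)
n_1 = (-0.5687, -0.8225)
n_2 = (+0.3162, -0.9487)
n_3 = (+0.8915, -0.4530)
n_4 = (+0.9608, +0.2773)
n_5 = (+0.0589, +0.9983)
  (0,1): δ = 116.02°  ·
  (0,2): δ = 62.92°  ✓
  (0,3): δ = 18.29°  ✓
  (0,4): δ = 24.74°  ✓
  (0,5): δ = 95.27°  ·
  (1,2): δ = 126.90°  ·
  (1,3): δ = 82.28°  ·
  (1,4): δ = 39.24°  ✓
  (1,5): δ = 31.28°  ✓
  (2,3): δ = 135.37°  ·
  (2,4): δ = 92.34°  ·
  (2,5): δ = 21.81°  ✓
  (3,4): δ = 136.96°  ·
  (3,5): δ = 66.44°  ✓
  (4,5): δ = 109.48°  ·
antipodal pairs: 7

count = 7; pairs: (0,2), (0,3), (0,4), (1,4), (1,5), (2,5), (3,5)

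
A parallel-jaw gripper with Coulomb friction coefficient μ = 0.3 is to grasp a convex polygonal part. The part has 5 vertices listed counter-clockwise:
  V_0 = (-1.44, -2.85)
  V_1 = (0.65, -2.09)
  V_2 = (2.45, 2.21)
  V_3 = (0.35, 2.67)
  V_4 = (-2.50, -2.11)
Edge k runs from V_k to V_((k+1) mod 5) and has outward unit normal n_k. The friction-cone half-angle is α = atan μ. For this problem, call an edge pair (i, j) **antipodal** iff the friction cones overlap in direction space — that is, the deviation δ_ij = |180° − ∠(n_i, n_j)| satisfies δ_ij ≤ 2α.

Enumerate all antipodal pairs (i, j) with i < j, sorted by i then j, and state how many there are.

count = 3; pairs: (0,2), (1,3), (2,4)

α = atan 0.3 = 16.70°;  2α = 33.40°
n_0 = (+0.3417, -0.9398)
n_1 = (+0.9224, -0.3861)
n_2 = (+0.2140, +0.9768)
n_3 = (-0.8589, +0.5121)
n_4 = (-0.5724, -0.8200)
  (0,1): δ = 132.70°  ·
  (0,2): δ = 32.34°  ✓
  (0,3): δ = 39.21°  ·
  (0,4): δ = 125.10°  ·
  (1,2): δ = 79.64°  ·
  (1,3): δ = 8.09°  ✓
  (1,4): δ = 77.80°  ·
  (2,3): δ = 108.45°  ·
  (2,4): δ = 22.56°  ✓
  (3,4): δ = 94.11°  ·
antipodal pairs: 3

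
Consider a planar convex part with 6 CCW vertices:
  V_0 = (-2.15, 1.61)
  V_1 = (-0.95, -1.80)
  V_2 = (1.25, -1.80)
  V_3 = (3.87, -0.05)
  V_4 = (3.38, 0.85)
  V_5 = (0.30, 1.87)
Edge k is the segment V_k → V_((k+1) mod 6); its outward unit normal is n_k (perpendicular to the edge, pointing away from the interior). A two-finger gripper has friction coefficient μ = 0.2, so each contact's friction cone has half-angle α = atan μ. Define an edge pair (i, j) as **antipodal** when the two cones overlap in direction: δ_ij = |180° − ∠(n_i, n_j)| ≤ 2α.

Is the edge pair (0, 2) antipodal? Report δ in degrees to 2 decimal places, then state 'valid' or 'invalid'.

δ = 75.65°, invalid

α = atan 0.2 = 11.31°;  2α = 22.62°
edge 0: e_0 = (+1.20, -3.41);  n_0 = (-0.9433, -0.3320)
edge 2: e_2 = (+2.62, +1.75);  n_2 = (+0.5554, -0.8316)
∠(n_0, n_2) = 104.35°
δ = |180° − 104.35°| = 75.65°
75.65° > 2α = 22.62°  →  invalid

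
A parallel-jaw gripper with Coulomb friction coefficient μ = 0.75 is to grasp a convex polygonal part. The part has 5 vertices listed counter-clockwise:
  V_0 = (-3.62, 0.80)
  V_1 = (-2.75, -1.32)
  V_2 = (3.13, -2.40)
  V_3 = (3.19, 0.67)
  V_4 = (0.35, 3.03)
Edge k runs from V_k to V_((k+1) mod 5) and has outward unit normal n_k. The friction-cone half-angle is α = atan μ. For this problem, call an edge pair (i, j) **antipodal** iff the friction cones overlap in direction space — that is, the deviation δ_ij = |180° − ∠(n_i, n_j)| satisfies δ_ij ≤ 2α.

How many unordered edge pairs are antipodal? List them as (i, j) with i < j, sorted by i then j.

count = 5; pairs: (0,2), (0,3), (1,3), (1,4), (2,4)

α = atan 0.75 = 36.87°;  2α = 73.74°
n_0 = (-0.9251, -0.3797)
n_1 = (-0.1807, -0.9835)
n_2 = (+0.9998, -0.0195)
n_3 = (+0.6391, +0.7691)
n_4 = (-0.4897, +0.8719)
  (0,1): δ = 122.72°  ·
  (0,2): δ = 23.43°  ✓
  (0,3): δ = 27.96°  ✓
  (0,4): δ = 97.01°  ·
  (1,2): δ = 80.71°  ·
  (1,3): δ = 29.32°  ✓
  (1,4): δ = 39.73°  ✓
  (2,3): δ = 128.61°  ·
  (2,4): δ = 59.56°  ✓
  (3,4): δ = 110.95°  ·
antipodal pairs: 5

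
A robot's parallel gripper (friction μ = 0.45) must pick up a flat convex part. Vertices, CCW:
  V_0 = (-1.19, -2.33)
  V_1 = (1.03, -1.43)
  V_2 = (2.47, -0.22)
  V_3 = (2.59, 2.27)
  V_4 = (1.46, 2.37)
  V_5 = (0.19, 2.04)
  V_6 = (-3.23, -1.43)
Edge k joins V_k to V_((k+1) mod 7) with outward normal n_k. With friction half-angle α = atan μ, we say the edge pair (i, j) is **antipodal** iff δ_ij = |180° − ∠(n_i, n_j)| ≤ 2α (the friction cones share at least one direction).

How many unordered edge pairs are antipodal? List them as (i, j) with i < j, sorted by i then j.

count = 9; pairs: (0,3), (0,4), (0,5), (1,3), (1,4), (1,5), (2,5), (3,6), (4,6)

α = atan 0.45 = 24.23°;  2α = 48.46°
n_0 = (+0.3757, -0.9267)
n_1 = (+0.6433, -0.7656)
n_2 = (+0.9988, -0.0481)
n_3 = (+0.0882, +0.9961)
n_4 = (-0.2515, +0.9679)
n_5 = (-0.7122, +0.7020)
n_6 = (-0.4036, -0.9149)
  (0,1): δ = 162.03°  ·
  (0,2): δ = 114.83°  ·
  (0,3): δ = 27.13°  ✓
  (0,4): δ = 7.50°  ✓
  (0,5): δ = 23.35°  ✓
  (0,6): δ = 134.13°  ·
  (1,2): δ = 132.80°  ·
  (1,3): δ = 45.10°  ✓
  (1,4): δ = 25.47°  ✓
  (1,5): δ = 5.38°  ✓
  (1,6): δ = 116.15°  ·
  (2,3): δ = 92.30°  ·
  (2,4): δ = 72.68°  ·
  (2,5): δ = 41.83°  ✓
  (2,6): δ = 68.95°  ·
  (3,4): δ = 160.38°  ·
  (3,5): δ = 129.53°  ·
  (3,6): δ = 18.75°  ✓
  (4,5): δ = 149.15°  ·
  (4,6): δ = 38.37°  ✓
  (5,6): δ = 69.22°  ·
antipodal pairs: 9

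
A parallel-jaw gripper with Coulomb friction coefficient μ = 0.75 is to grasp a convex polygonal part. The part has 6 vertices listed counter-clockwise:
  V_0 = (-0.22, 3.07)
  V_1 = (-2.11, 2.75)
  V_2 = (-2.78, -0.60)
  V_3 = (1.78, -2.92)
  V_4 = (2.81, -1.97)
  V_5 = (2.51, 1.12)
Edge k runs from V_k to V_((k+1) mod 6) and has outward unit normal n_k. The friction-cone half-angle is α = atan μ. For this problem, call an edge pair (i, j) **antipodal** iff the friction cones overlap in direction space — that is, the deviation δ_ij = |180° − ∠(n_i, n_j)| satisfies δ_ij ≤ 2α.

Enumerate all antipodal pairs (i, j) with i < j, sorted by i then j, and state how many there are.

count = 7; pairs: (0,2), (0,3), (1,3), (1,4), (1,5), (2,4), (2,5)

α = atan 0.75 = 36.87°;  2α = 73.74°
n_0 = (-0.1669, +0.9860)
n_1 = (-0.9806, +0.1961)
n_2 = (-0.4535, -0.8913)
n_3 = (+0.6780, -0.7351)
n_4 = (+0.9953, +0.0966)
n_5 = (+0.5812, +0.8137)
  (0,1): δ = 110.92°  ·
  (0,2): δ = 36.58°  ✓
  (0,3): δ = 33.08°  ✓
  (0,4): δ = 85.94°  ·
  (0,5): δ = 134.85°  ·
  (1,2): δ = 105.66°  ·
  (1,3): δ = 36.00°  ✓
  (1,4): δ = 16.86°  ✓
  (1,5): δ = 65.77°  ✓
  (2,3): δ = 110.35°  ·
  (2,4): δ = 57.49°  ✓
  (2,5): δ = 8.57°  ✓
  (3,4): δ = 127.14°  ·
  (3,5): δ = 78.22°  ·
  (4,5): δ = 131.08°  ·
antipodal pairs: 7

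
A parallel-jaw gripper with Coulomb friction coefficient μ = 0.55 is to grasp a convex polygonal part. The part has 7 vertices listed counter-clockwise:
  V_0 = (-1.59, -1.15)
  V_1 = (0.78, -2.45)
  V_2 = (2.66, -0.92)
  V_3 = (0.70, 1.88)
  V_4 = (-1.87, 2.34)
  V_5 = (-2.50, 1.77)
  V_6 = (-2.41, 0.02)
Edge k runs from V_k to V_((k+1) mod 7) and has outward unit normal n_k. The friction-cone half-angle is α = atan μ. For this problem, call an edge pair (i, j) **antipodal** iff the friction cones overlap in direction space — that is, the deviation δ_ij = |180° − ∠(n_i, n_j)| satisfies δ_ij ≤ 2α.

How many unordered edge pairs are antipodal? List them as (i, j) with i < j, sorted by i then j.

count = 8; pairs: (0,2), (0,3), (1,3), (1,4), (1,5), (2,5), (2,6), (3,6)

α = atan 0.55 = 28.81°;  2α = 57.62°
n_0 = (-0.4809, -0.8768)
n_1 = (+0.6312, -0.7756)
n_2 = (+0.8192, +0.5735)
n_3 = (+0.1762, +0.9844)
n_4 = (-0.6709, +0.7415)
n_5 = (-0.9987, -0.0514)
n_6 = (-0.8189, -0.5739)
  (0,1): δ = 112.11°  ·
  (0,2): δ = 26.26°  ✓
  (0,3): δ = 18.60°  ✓
  (0,4): δ = 70.88°  ·
  (0,5): δ = 121.69°  ·
  (0,6): δ = 153.77°  ·
  (1,2): δ = 94.15°  ·
  (1,3): δ = 49.29°  ✓
  (1,4): δ = 3.00°  ✓
  (1,5): δ = 53.80°  ✓
  (1,6): δ = 85.89°  ·
  (2,3): δ = 135.14°  ·
  (2,4): δ = 82.85°  ·
  (2,5): δ = 32.05°  ✓
  (2,6): δ = 0.03°  ✓
  (3,4): δ = 127.71°  ·
  (3,5): δ = 76.91°  ·
  (3,6): δ = 44.83°  ✓
  (4,5): δ = 129.19°  ·
  (4,6): δ = 97.11°  ·
  (5,6): δ = 147.92°  ·
antipodal pairs: 8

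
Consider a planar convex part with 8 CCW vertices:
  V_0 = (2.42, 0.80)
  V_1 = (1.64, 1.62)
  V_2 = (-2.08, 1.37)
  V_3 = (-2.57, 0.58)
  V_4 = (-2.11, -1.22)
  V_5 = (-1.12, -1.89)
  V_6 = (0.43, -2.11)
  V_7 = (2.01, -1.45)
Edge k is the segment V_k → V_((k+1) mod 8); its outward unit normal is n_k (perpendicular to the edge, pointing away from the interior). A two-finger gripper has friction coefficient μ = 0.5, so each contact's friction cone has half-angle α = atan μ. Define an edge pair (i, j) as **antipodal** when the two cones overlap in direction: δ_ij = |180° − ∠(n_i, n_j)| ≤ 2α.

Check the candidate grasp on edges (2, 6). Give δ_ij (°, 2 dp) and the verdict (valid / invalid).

α = atan 0.5 = 26.57°;  2α = 53.13°
edge 2: e_2 = (-0.49, -0.79);  n_2 = (-0.8498, +0.5271)
edge 6: e_6 = (+1.58, +0.66);  n_6 = (+0.3854, -0.9227)
∠(n_2, n_6) = 144.48°
δ = |180° − 144.48°| = 35.52°
35.52° ≤ 2α = 53.13°  →  valid

δ = 35.52°, valid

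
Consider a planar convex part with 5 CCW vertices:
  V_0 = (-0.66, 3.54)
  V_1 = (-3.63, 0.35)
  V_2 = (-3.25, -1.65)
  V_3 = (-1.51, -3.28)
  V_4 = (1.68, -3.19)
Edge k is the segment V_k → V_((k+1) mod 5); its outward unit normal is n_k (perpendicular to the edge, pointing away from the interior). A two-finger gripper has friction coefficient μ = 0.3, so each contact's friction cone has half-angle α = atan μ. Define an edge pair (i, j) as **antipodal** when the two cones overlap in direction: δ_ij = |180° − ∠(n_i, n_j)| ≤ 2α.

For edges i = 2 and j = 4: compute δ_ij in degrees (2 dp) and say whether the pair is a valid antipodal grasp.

α = atan 0.3 = 16.70°;  2α = 33.40°
edge 2: e_2 = (+1.74, -1.63);  n_2 = (-0.6837, -0.7298)
edge 4: e_4 = (-2.34, +6.73);  n_4 = (+0.9445, +0.3284)
∠(n_2, n_4) = 152.30°
δ = |180° − 152.30°| = 27.70°
27.70° ≤ 2α = 33.40°  →  valid

δ = 27.70°, valid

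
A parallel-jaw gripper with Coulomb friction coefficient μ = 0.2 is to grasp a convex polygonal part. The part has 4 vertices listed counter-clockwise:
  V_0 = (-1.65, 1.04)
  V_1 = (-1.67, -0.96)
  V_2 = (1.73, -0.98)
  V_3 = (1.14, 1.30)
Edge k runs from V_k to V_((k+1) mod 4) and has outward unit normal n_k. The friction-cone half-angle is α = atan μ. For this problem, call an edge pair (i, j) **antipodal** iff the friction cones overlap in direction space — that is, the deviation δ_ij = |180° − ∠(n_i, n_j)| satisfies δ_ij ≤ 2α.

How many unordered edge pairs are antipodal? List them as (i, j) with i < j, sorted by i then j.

count = 2; pairs: (0,2), (1,3)

α = atan 0.2 = 11.31°;  2α = 22.62°
n_0 = (-1.0000, +0.0100)
n_1 = (-0.0059, -1.0000)
n_2 = (+0.9681, +0.2505)
n_3 = (-0.0928, +0.9957)
  (0,1): δ = 89.76°  ·
  (0,2): δ = 15.08°  ✓
  (0,3): δ = 95.90°  ·
  (1,2): δ = 75.15°  ·
  (1,3): δ = 5.66°  ✓
  (2,3): δ = 99.18°  ·
antipodal pairs: 2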